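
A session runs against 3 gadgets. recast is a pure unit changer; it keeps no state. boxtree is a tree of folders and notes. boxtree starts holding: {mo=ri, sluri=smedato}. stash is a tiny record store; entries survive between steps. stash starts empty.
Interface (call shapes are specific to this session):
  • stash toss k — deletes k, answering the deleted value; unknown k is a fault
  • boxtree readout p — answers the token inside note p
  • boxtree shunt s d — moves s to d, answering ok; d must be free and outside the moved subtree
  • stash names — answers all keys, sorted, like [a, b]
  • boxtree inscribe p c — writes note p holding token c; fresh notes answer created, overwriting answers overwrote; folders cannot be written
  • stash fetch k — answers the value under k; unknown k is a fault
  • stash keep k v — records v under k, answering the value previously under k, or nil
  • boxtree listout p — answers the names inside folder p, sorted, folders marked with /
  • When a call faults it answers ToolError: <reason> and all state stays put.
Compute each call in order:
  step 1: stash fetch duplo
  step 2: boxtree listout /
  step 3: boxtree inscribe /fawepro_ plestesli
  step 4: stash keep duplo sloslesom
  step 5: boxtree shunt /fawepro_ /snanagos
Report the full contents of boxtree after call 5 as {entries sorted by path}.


CALL stash fetch[k=duplo]
RET  ToolError: no such key duplo
CALL boxtree listout[p=/]
RET  [mo, sluri]
CALL boxtree inscribe[p=/fawepro_; c=plestesli]
RET  created
CALL stash keep[k=duplo; v=sloslesom]
RET  nil
CALL boxtree shunt[s=/fawepro_; d=/snanagos]
RET  ok

Answer: {mo=ri, sluri=smedato, snanagos=plestesli}


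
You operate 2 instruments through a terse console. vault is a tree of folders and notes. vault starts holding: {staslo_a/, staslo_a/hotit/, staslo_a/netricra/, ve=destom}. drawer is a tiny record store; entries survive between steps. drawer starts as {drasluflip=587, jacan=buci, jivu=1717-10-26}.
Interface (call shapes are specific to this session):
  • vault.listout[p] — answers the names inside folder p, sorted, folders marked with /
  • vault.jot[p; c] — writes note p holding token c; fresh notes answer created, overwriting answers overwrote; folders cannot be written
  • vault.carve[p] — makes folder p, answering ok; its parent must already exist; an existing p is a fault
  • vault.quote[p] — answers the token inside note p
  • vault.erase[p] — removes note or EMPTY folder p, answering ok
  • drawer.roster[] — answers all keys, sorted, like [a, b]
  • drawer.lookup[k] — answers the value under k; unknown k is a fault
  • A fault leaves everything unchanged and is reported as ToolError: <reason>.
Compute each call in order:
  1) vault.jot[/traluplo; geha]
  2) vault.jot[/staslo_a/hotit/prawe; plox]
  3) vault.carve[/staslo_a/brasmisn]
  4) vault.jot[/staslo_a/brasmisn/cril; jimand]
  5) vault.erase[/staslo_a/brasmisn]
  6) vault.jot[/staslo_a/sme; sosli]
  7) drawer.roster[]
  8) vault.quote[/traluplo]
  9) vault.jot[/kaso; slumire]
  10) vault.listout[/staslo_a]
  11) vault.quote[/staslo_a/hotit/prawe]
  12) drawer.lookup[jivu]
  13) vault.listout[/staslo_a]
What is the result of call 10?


Answer: [brasmisn/, hotit/, netricra/, sme]

Derivation:
// 1. jot(p=/traluplo, c=geha) : created
// 2. jot(p=/staslo_a/hotit/prawe, c=plox) : created
// 3. carve(p=/staslo_a/brasmisn) : ok
// 4. jot(p=/staslo_a/brasmisn/cril, c=jimand) : created
// 5. erase(p=/staslo_a/brasmisn) : ToolError: not empty
// 6. jot(p=/staslo_a/sme, c=sosli) : created
// 7. roster() : [drasluflip, jacan, jivu]
// 8. quote(p=/traluplo) : geha
// 9. jot(p=/kaso, c=slumire) : created
// 10. listout(p=/staslo_a) : [brasmisn/, hotit/, netricra/, sme]
// 11. quote(p=/staslo_a/hotit/prawe) : plox
// 12. lookup(k=jivu) : 1717-10-26
// 13. listout(p=/staslo_a) : [brasmisn/, hotit/, netricra/, sme]


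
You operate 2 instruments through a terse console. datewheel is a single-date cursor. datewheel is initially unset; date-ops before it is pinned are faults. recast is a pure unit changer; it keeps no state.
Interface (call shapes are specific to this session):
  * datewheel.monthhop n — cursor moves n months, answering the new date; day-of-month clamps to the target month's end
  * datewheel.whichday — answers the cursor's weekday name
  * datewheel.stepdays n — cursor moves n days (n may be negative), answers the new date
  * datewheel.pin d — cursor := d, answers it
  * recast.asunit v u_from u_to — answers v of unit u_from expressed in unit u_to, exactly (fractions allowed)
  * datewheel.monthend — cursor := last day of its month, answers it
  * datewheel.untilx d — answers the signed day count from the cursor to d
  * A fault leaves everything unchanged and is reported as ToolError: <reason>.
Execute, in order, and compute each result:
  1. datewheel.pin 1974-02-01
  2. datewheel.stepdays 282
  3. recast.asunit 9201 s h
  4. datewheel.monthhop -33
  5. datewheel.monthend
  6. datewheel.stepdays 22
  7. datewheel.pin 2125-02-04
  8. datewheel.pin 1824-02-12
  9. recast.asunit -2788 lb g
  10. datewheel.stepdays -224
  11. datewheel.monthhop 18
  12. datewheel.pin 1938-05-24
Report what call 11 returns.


Answer: 1825-01-03

Derivation:
→ datewheel.pin(d→1974-02-01)
← 1974-02-01
→ datewheel.stepdays(n→282)
← 1974-11-10
→ recast.asunit(v→9201, u_from→s, u_to→h)
← 3067/1200
→ datewheel.monthhop(n→-33)
← 1972-02-10
→ datewheel.monthend()
← 1972-02-29
→ datewheel.stepdays(n→22)
← 1972-03-22
→ datewheel.pin(d→2125-02-04)
← 2125-02-04
→ datewheel.pin(d→1824-02-12)
← 1824-02-12
→ recast.asunit(v→-2788, u_from→lb, u_to→g)
← -31615388189/25000
→ datewheel.stepdays(n→-224)
← 1823-07-03
→ datewheel.monthhop(n→18)
← 1825-01-03
→ datewheel.pin(d→1938-05-24)
← 1938-05-24


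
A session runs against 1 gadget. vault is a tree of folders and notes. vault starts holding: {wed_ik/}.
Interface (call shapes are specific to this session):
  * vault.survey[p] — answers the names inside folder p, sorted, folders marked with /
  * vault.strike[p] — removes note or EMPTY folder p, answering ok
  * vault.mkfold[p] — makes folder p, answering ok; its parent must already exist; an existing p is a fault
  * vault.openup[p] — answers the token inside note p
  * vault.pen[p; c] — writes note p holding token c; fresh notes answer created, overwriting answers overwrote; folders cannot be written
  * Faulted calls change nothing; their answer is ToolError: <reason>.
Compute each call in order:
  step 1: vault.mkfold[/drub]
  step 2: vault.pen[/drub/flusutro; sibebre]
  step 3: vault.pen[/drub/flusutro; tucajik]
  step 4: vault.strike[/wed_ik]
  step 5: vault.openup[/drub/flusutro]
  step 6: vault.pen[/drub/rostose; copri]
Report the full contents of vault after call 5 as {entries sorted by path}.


-> vault.mkfold(p='/drub')
<- ok
-> vault.pen(p='/drub/flusutro', c='sibebre')
<- created
-> vault.pen(p='/drub/flusutro', c='tucajik')
<- overwrote
-> vault.strike(p='/wed_ik')
<- ok
-> vault.openup(p='/drub/flusutro')
<- tucajik
-> vault.pen(p='/drub/rostose', c='copri')
<- created

Answer: {drub/, drub/flusutro=tucajik}


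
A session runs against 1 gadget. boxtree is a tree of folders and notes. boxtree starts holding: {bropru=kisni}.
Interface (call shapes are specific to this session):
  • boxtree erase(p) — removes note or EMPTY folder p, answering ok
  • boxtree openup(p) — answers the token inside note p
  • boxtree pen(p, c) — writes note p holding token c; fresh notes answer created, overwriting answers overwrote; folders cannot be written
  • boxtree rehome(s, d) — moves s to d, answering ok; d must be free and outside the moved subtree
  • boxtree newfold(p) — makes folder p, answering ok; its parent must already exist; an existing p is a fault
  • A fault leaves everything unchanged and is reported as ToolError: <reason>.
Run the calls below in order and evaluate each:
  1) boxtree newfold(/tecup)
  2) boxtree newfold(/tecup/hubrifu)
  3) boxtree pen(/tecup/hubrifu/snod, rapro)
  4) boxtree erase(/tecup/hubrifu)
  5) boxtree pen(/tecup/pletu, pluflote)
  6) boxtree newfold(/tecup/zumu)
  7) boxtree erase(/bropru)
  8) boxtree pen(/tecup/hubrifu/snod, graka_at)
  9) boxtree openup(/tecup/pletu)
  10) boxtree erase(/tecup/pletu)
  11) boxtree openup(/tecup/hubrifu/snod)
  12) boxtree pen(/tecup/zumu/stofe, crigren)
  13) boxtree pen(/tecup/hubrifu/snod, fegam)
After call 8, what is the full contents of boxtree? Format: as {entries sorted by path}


Act: boxtree newfold[/tecup]
Obs: ok
Act: boxtree newfold[/tecup/hubrifu]
Obs: ok
Act: boxtree pen[/tecup/hubrifu/snod; rapro]
Obs: created
Act: boxtree erase[/tecup/hubrifu]
Obs: ToolError: not empty
Act: boxtree pen[/tecup/pletu; pluflote]
Obs: created
Act: boxtree newfold[/tecup/zumu]
Obs: ok
Act: boxtree erase[/bropru]
Obs: ok
Act: boxtree pen[/tecup/hubrifu/snod; graka_at]
Obs: overwrote
Act: boxtree openup[/tecup/pletu]
Obs: pluflote
Act: boxtree erase[/tecup/pletu]
Obs: ok
Act: boxtree openup[/tecup/hubrifu/snod]
Obs: graka_at
Act: boxtree pen[/tecup/zumu/stofe; crigren]
Obs: created
Act: boxtree pen[/tecup/hubrifu/snod; fegam]
Obs: overwrote

Answer: {tecup/, tecup/hubrifu/, tecup/hubrifu/snod=graka_at, tecup/pletu=pluflote, tecup/zumu/}


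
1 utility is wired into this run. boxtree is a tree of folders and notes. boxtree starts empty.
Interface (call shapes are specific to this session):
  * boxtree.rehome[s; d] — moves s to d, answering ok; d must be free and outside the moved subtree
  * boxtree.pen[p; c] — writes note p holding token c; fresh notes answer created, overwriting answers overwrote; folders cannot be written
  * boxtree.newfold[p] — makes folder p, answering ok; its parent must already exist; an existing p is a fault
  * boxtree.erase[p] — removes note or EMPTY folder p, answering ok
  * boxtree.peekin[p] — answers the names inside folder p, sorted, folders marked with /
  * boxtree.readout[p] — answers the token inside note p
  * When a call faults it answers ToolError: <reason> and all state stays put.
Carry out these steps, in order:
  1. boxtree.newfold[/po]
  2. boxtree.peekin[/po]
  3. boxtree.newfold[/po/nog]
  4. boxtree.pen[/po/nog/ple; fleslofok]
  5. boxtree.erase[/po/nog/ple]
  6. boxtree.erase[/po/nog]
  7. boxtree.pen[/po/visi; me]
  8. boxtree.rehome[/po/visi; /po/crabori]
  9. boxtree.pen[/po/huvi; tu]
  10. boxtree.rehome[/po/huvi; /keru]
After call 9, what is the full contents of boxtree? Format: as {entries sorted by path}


Answer: {po/, po/crabori=me, po/huvi=tu}

Derivation:
Do: boxtree.newfold[p=/po]
See: ok
Do: boxtree.peekin[p=/po]
See: []
Do: boxtree.newfold[p=/po/nog]
See: ok
Do: boxtree.pen[p=/po/nog/ple; c=fleslofok]
See: created
Do: boxtree.erase[p=/po/nog/ple]
See: ok
Do: boxtree.erase[p=/po/nog]
See: ok
Do: boxtree.pen[p=/po/visi; c=me]
See: created
Do: boxtree.rehome[s=/po/visi; d=/po/crabori]
See: ok
Do: boxtree.pen[p=/po/huvi; c=tu]
See: created
Do: boxtree.rehome[s=/po/huvi; d=/keru]
See: ok


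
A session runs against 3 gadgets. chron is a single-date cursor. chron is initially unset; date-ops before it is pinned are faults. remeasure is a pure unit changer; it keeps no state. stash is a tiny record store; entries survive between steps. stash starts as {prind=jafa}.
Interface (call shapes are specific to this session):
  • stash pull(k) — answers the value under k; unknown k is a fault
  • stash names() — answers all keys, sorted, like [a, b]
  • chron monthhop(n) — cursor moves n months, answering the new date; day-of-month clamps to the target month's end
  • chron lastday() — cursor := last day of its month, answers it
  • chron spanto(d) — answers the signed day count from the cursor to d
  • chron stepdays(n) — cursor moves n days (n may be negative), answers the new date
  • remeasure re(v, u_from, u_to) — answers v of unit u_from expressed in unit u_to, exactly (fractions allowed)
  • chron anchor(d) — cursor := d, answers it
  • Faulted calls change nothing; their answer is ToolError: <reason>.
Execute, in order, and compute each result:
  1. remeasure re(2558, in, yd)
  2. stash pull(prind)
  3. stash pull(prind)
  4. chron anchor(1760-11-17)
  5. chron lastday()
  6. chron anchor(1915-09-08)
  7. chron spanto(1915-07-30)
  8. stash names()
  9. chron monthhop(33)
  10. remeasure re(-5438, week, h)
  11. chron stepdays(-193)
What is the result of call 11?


Answer: 1917-11-27

Derivation:
>>> remeasure re v→2558 u_from→in u_to→yd
  1279/18
>>> stash pull k→prind
  jafa
>>> stash pull k→prind
  jafa
>>> chron anchor d→1760-11-17
  1760-11-17
>>> chron lastday
  1760-11-30
>>> chron anchor d→1915-09-08
  1915-09-08
>>> chron spanto d→1915-07-30
  -40
>>> stash names
  [prind]
>>> chron monthhop n→33
  1918-06-08
>>> remeasure re v→-5438 u_from→week u_to→h
  -913584
>>> chron stepdays n→-193
  1917-11-27


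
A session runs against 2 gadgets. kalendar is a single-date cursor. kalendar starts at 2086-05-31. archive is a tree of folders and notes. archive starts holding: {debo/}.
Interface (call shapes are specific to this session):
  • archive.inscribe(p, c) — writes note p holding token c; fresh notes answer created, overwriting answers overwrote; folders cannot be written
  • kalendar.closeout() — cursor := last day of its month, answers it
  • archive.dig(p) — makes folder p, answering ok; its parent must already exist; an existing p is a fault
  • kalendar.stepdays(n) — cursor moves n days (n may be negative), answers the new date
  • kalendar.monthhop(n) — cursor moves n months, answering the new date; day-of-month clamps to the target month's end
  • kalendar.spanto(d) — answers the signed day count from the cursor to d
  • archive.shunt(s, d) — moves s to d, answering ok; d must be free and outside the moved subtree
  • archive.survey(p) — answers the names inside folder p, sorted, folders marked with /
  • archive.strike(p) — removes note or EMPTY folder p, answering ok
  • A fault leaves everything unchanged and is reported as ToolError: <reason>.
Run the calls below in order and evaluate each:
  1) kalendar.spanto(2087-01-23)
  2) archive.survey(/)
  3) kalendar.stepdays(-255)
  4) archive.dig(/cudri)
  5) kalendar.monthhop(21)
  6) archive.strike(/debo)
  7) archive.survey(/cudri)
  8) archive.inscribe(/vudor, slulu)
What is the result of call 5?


Next I call kalendar.spanto(d='2087-01-23'), — result: 237.
I use archive.survey(p='/'), which returns [debo/].
Invoking kalendar.stepdays(n='-255'), and get 2085-09-18.
I invoke archive.dig(p='/cudri'), yielding ok.
I use kalendar.monthhop(n='21'), and observe 2087-06-18.
I use archive.strike(p='/debo'), yielding ok.
I invoke archive.survey(p='/cudri'), yielding [].
I use archive.inscribe(p='/vudor', c='slulu'), → created.

Answer: 2087-06-18


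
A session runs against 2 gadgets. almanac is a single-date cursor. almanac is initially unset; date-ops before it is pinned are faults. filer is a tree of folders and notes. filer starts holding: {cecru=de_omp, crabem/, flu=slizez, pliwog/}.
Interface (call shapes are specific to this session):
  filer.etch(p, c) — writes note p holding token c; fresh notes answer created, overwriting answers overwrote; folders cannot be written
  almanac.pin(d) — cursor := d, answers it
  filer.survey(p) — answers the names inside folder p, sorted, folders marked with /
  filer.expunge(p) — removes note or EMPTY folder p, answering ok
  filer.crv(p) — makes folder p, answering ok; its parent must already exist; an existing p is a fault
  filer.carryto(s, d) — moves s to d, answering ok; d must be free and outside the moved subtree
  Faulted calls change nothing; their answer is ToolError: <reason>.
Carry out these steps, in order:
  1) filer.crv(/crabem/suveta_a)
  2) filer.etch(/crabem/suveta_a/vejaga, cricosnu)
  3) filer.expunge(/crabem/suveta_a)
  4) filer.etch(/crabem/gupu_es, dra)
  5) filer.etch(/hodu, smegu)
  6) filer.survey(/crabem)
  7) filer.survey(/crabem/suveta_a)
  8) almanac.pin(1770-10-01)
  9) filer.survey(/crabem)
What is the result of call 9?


Answer: [gupu_es, suveta_a/]

Derivation:
# filer.crv(p: /crabem/suveta_a) : ok
# filer.etch(p: /crabem/suveta_a/vejaga, c: cricosnu) : created
# filer.expunge(p: /crabem/suveta_a) : ToolError: not empty
# filer.etch(p: /crabem/gupu_es, c: dra) : created
# filer.etch(p: /hodu, c: smegu) : created
# filer.survey(p: /crabem) : [gupu_es, suveta_a/]
# filer.survey(p: /crabem/suveta_a) : [vejaga]
# almanac.pin(d: 1770-10-01) : 1770-10-01
# filer.survey(p: /crabem) : [gupu_es, suveta_a/]


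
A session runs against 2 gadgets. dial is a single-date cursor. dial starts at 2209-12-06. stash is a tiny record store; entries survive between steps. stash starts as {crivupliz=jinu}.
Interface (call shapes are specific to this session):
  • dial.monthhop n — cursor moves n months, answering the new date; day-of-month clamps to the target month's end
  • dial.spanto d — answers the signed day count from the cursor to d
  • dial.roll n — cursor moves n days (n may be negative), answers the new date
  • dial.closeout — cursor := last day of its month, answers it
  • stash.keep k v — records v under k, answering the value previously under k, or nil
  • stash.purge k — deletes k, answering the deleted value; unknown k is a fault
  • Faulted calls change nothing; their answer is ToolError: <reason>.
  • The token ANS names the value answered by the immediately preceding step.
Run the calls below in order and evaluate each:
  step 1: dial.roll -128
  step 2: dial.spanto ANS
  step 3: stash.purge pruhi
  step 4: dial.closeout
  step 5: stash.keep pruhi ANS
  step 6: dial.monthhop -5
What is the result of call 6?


Answer: 2209-02-28

Derivation:
I run dial.roll on n='-128', and get 2209-07-31.
Then dial.spanto on d='ANS', and see 0.
Next I call stash.purge on k='pruhi': ToolError: no such key pruhi.
Next I call dial.closeout, yielding 2209-07-31.
I run stash.keep on k='pruhi', v='ANS', and observe nil.
Calling dial.monthhop on n='-5', → 2209-02-28.


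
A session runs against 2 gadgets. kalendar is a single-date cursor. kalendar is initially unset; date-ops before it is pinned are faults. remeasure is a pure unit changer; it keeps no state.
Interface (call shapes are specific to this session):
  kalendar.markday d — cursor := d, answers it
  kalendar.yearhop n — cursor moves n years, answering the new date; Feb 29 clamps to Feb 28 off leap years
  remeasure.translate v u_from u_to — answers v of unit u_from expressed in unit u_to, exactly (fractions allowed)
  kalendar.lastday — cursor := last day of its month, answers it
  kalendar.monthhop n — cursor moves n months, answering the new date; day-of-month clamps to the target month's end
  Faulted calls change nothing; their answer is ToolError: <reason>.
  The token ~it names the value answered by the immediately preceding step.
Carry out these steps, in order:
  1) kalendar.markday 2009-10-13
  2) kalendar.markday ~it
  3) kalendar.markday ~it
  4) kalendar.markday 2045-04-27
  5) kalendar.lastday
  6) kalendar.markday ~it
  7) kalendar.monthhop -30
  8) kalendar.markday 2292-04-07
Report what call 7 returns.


>> kalendar.markday(d=2009-10-13)
<< 2009-10-13
>> kalendar.markday(d=~it)
<< 2009-10-13
>> kalendar.markday(d=~it)
<< 2009-10-13
>> kalendar.markday(d=2045-04-27)
<< 2045-04-27
>> kalendar.lastday()
<< 2045-04-30
>> kalendar.markday(d=~it)
<< 2045-04-30
>> kalendar.monthhop(n=-30)
<< 2042-10-30
>> kalendar.markday(d=2292-04-07)
<< 2292-04-07

Answer: 2042-10-30


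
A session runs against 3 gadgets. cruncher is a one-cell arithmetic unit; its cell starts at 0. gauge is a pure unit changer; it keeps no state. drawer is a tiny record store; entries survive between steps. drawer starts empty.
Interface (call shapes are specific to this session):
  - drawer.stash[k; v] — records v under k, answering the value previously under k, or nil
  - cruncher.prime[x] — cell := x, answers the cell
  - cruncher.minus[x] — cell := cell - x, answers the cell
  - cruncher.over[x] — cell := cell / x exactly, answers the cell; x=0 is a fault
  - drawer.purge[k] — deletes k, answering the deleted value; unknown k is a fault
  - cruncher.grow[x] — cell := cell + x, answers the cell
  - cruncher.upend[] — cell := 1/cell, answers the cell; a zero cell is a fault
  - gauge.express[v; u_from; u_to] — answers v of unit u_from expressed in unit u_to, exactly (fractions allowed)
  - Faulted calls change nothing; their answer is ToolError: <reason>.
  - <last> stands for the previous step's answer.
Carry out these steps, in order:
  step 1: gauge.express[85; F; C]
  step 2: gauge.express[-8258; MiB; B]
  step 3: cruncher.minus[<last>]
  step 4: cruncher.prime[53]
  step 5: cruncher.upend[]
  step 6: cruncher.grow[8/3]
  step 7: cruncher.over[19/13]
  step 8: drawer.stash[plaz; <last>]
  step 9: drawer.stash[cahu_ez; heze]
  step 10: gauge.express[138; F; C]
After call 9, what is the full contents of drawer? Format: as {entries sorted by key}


Answer: {cahu_ez=heze, plaz=5551/3021}

Derivation:
! 1. express(v='85', u_from='F', u_to='C') : 265/9
! 2. express(v='-8258', u_from='MiB', u_to='B') : -8659140608
! 3. minus(x='<last>') : 8659140608
! 4. prime(x='53') : 53
! 5. upend() : 1/53
! 6. grow(x='8/3') : 427/159
! 7. over(x='19/13') : 5551/3021
! 8. stash(k='plaz', v='<last>') : nil
! 9. stash(k='cahu_ez', v='heze') : nil
! 10. express(v='138', u_from='F', u_to='C') : 530/9


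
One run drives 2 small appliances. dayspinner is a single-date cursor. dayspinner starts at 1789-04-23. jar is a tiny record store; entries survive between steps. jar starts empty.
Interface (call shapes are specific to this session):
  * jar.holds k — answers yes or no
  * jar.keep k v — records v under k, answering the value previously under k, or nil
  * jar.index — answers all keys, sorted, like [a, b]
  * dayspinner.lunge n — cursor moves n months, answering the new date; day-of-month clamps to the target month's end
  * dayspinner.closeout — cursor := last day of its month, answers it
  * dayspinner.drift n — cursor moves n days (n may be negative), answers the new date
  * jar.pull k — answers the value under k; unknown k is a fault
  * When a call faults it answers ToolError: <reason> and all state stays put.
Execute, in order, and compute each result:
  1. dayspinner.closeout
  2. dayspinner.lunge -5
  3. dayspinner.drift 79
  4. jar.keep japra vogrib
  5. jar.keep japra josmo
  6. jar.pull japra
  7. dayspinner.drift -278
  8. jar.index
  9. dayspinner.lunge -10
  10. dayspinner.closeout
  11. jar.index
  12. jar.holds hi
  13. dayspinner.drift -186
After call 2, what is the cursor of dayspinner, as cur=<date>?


// closeout() : 1789-04-30
// lunge(-5) : 1788-11-30
// drift(79) : 1789-02-17
// keep(japra, vogrib) : nil
// keep(japra, josmo) : vogrib
// pull(japra) : josmo
// drift(-278) : 1788-05-15
// index() : [japra]
// lunge(-10) : 1787-07-15
// closeout() : 1787-07-31
// index() : [japra]
// holds(hi) : no
// drift(-186) : 1787-01-26

Answer: cur=1788-11-30


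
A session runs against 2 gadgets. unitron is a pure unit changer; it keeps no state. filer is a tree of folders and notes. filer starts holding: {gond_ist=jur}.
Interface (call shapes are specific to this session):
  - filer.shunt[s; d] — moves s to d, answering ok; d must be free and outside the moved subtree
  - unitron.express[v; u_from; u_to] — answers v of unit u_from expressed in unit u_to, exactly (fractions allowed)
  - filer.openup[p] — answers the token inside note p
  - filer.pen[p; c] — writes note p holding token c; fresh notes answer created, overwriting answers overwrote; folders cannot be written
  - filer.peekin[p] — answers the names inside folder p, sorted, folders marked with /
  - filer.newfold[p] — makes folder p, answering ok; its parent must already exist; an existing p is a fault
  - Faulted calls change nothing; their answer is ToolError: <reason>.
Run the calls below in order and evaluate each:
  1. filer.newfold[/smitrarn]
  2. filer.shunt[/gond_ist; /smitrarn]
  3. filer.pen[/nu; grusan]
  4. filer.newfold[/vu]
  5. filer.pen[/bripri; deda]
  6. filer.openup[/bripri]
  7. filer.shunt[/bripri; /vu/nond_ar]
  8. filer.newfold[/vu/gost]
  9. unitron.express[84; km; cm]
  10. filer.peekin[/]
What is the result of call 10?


Answer: [gond_ist, nu, smitrarn/, vu/]

Derivation:
Calling newfold(/smitrarn), and get ok.
I try shunt(/gond_ist, /smitrarn), — result: ToolError: exists.
I try pen(/nu, grusan), → created.
Now I run newfold(/vu), yielding ok.
Using pen(/bripri, deda), which returns created.
I call openup(/bripri), and get deda.
Next I call shunt(/bripri, /vu/nond_ar), → ok.
Now I run newfold(/vu/gost): ok.
I invoke express(84, km, cm), which returns 8400000.
Then peekin(/), and get [gond_ist, nu, smitrarn/, vu/].


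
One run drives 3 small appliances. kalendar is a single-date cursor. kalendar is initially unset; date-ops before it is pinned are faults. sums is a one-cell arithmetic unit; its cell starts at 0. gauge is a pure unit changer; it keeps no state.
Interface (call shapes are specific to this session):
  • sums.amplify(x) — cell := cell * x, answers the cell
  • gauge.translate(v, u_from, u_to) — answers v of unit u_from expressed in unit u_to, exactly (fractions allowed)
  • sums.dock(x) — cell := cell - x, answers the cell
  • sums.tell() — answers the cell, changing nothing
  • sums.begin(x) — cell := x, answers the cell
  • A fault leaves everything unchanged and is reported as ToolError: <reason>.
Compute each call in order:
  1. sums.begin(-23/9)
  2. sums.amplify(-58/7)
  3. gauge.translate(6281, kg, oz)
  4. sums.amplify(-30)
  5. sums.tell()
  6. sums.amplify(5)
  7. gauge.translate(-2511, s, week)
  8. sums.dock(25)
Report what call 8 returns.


~$ sums.begin x→-23/9
= -23/9
~$ sums.amplify x→-58/7
= 1334/63
~$ gauge.translate v→6281 u_from→kg u_to→oz
= 913600000000/4123567
~$ sums.amplify x→-30
= -13340/21
~$ sums.tell
= -13340/21
~$ sums.amplify x→5
= -66700/21
~$ gauge.translate v→-2511 u_from→s u_to→week
= -93/22400
~$ sums.dock x→25
= -67225/21

Answer: -67225/21


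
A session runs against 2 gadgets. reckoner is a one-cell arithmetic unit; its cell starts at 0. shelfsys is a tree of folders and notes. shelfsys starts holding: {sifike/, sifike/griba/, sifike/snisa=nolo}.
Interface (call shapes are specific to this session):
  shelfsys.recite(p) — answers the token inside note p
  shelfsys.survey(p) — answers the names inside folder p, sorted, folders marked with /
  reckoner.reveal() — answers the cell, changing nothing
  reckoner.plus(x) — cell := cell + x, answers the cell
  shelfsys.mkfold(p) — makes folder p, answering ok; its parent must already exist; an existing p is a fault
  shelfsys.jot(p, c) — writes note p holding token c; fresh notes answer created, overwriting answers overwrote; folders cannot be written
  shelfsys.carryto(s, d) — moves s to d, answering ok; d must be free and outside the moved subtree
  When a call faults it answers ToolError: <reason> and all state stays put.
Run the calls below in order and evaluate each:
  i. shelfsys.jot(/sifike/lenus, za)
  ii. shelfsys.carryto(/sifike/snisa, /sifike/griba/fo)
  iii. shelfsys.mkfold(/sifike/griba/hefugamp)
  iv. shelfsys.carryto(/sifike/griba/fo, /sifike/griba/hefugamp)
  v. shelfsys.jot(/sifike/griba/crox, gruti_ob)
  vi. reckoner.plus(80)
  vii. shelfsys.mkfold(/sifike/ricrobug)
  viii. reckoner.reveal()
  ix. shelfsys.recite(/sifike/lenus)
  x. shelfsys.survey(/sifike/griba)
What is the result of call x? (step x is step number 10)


[in] jot p=/sifike/lenus c=za
:: created
[in] carryto s=/sifike/snisa d=/sifike/griba/fo
:: ok
[in] mkfold p=/sifike/griba/hefugamp
:: ok
[in] carryto s=/sifike/griba/fo d=/sifike/griba/hefugamp
:: ToolError: exists
[in] jot p=/sifike/griba/crox c=gruti_ob
:: created
[in] plus x=80
:: 80
[in] mkfold p=/sifike/ricrobug
:: ok
[in] reveal
:: 80
[in] recite p=/sifike/lenus
:: za
[in] survey p=/sifike/griba
:: [crox, fo, hefugamp/]

Answer: [crox, fo, hefugamp/]


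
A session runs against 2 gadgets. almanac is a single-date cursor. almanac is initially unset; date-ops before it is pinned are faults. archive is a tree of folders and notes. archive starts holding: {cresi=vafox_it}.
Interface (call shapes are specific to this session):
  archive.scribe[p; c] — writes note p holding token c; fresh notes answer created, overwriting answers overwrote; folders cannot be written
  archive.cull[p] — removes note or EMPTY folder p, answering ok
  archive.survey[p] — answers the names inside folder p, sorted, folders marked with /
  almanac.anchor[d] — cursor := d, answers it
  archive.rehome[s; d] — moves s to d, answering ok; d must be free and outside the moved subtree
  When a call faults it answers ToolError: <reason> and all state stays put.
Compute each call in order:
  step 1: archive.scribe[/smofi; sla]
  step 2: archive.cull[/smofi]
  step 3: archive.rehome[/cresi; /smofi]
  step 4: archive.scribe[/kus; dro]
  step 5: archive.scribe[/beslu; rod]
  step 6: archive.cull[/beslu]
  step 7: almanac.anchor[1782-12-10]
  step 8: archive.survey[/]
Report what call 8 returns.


Answer: [kus, smofi]

Derivation:
CALL archive.scribe[p='/smofi'; c='sla']
RET  created
CALL archive.cull[p='/smofi']
RET  ok
CALL archive.rehome[s='/cresi'; d='/smofi']
RET  ok
CALL archive.scribe[p='/kus'; c='dro']
RET  created
CALL archive.scribe[p='/beslu'; c='rod']
RET  created
CALL archive.cull[p='/beslu']
RET  ok
CALL almanac.anchor[d='1782-12-10']
RET  1782-12-10
CALL archive.survey[p='/']
RET  [kus, smofi]


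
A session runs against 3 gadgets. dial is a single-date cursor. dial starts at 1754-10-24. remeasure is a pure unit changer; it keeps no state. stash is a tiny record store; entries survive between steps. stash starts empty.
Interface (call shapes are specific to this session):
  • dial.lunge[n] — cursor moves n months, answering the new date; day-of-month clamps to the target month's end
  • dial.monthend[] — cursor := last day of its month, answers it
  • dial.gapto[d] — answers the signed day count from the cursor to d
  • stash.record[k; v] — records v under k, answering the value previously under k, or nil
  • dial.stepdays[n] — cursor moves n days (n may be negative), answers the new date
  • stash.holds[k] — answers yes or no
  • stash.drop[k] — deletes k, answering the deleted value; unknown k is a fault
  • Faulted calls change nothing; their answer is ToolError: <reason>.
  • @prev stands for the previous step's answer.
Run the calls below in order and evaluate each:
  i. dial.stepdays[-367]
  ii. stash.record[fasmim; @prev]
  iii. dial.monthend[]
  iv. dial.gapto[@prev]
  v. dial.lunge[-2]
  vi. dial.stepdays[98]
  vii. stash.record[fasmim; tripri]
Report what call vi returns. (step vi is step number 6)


Answer: 1753-12-07

Derivation:
→ stepdays(-367)
← 1753-10-22
→ record(fasmim, @prev)
← nil
→ monthend()
← 1753-10-31
→ gapto(@prev)
← 0
→ lunge(-2)
← 1753-08-31
→ stepdays(98)
← 1753-12-07
→ record(fasmim, tripri)
← 1753-10-22


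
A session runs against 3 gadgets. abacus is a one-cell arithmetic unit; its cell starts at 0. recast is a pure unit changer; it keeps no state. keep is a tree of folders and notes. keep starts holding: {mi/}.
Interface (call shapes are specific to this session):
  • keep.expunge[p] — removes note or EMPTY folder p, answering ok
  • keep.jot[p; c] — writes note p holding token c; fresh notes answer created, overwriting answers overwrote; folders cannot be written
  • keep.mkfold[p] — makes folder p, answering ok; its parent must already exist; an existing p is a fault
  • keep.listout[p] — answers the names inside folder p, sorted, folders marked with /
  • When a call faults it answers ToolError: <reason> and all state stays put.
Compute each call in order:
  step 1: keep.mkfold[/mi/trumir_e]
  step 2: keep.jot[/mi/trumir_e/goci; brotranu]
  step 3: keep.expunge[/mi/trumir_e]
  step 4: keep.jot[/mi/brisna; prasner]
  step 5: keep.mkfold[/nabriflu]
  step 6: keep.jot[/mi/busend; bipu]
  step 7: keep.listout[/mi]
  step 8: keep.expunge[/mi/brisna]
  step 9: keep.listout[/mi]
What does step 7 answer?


Step: keep.mkfold[p: /mi/trumir_e]
Result: ok
Step: keep.jot[p: /mi/trumir_e/goci; c: brotranu]
Result: created
Step: keep.expunge[p: /mi/trumir_e]
Result: ToolError: not empty
Step: keep.jot[p: /mi/brisna; c: prasner]
Result: created
Step: keep.mkfold[p: /nabriflu]
Result: ok
Step: keep.jot[p: /mi/busend; c: bipu]
Result: created
Step: keep.listout[p: /mi]
Result: [brisna, busend, trumir_e/]
Step: keep.expunge[p: /mi/brisna]
Result: ok
Step: keep.listout[p: /mi]
Result: [busend, trumir_e/]

Answer: [brisna, busend, trumir_e/]


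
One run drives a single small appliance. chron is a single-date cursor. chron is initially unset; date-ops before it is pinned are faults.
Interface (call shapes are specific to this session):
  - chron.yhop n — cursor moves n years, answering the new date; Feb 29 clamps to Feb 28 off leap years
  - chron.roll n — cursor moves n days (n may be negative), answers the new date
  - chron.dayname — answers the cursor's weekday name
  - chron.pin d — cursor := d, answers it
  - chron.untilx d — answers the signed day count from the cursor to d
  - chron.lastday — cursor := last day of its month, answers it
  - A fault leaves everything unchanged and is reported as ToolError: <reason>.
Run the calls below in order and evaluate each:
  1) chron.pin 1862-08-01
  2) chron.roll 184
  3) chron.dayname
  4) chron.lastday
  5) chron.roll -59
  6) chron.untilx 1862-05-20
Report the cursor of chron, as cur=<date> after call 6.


Answer: cur=1862-12-31

Derivation:
I call chron.pin passing d→1862-08-01, which returns 1862-08-01.
Using chron.roll passing n→184, and get 1863-02-01.
Next I call chron.dayname(): Sunday.
I run chron.lastday, giving 1863-02-28.
I try chron.roll passing n→-59, → 1862-12-31.
I invoke chron.untilx passing d→1862-05-20, and observe -225.


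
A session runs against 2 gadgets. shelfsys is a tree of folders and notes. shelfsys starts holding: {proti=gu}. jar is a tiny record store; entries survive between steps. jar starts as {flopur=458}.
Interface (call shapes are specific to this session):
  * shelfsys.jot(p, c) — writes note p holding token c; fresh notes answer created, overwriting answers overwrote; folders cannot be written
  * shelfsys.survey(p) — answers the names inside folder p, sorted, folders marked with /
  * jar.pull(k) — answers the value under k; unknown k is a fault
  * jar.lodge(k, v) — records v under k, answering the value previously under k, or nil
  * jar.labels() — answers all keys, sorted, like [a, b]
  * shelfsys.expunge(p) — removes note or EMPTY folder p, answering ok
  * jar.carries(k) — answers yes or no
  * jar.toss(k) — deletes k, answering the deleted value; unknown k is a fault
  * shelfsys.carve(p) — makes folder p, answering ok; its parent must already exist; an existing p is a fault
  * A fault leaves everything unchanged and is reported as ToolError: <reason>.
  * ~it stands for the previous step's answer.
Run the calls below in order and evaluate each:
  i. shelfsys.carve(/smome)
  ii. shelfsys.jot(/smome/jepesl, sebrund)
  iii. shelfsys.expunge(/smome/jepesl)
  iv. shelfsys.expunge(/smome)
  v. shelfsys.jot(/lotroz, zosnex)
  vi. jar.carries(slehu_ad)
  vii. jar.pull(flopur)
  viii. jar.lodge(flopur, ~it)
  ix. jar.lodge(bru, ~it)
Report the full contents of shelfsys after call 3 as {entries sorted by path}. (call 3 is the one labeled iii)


Answer: {proti=gu, smome/}

Derivation:
Act: shelfsys.carve[p: /smome]
Obs: ok
Act: shelfsys.jot[p: /smome/jepesl; c: sebrund]
Obs: created
Act: shelfsys.expunge[p: /smome/jepesl]
Obs: ok
Act: shelfsys.expunge[p: /smome]
Obs: ok
Act: shelfsys.jot[p: /lotroz; c: zosnex]
Obs: created
Act: jar.carries[k: slehu_ad]
Obs: no
Act: jar.pull[k: flopur]
Obs: 458
Act: jar.lodge[k: flopur; v: ~it]
Obs: 458
Act: jar.lodge[k: bru; v: ~it]
Obs: nil


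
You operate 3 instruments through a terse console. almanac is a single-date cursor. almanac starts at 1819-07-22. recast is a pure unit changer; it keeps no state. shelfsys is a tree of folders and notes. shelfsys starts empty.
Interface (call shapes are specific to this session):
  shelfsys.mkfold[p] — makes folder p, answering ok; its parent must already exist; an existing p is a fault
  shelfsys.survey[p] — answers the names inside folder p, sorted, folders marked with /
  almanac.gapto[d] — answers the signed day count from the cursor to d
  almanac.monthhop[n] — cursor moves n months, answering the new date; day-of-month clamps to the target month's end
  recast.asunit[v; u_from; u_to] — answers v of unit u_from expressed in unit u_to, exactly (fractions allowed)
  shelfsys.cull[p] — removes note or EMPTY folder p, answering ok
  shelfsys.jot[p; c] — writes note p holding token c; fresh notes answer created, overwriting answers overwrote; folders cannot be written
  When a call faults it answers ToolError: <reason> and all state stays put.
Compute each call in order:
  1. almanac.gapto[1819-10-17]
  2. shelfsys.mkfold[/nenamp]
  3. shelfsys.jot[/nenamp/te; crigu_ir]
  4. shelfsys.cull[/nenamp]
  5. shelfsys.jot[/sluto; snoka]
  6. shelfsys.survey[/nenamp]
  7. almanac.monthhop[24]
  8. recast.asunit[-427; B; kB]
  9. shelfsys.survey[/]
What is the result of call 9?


Answer: [nenamp/, sluto]

Derivation:
I use gapto on d='1819-10-17', giving 87.
Next I call mkfold on p='/nenamp', → ok.
Next I call jot on p='/nenamp/te', c='crigu_ir', and observe created.
Calling cull on p='/nenamp', which returns ToolError: not empty.
Now I run jot on p='/sluto', c='snoka', → created.
Calling survey on p='/nenamp', and observe [te].
Now I run monthhop on n='24', and see 1821-07-22.
Invoking asunit on v='-427', u_from='B', u_to='kB', and get -427/1000.
I run survey on p='/', yielding [nenamp/, sluto].


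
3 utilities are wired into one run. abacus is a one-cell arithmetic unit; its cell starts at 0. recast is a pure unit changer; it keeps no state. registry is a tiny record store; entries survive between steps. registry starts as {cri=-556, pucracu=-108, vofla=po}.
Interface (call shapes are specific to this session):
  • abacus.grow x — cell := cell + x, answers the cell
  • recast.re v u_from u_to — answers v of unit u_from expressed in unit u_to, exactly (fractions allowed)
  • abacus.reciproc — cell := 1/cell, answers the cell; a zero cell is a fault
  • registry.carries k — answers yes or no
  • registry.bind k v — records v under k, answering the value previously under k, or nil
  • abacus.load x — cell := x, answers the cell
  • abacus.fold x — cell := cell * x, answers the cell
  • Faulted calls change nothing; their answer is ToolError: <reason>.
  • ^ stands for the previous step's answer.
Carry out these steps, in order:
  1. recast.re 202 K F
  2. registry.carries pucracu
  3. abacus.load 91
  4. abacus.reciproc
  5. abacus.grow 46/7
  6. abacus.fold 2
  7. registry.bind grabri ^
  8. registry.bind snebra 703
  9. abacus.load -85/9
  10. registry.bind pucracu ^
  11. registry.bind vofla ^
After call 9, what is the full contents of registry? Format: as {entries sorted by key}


! recast.re(v: 202, u_from: K, u_to: F) -> -9607/100
! registry.carries(k: pucracu) -> yes
! abacus.load(x: 91) -> 91
! abacus.reciproc() -> 1/91
! abacus.grow(x: 46/7) -> 599/91
! abacus.fold(x: 2) -> 1198/91
! registry.bind(k: grabri, v: ^) -> nil
! registry.bind(k: snebra, v: 703) -> nil
! abacus.load(x: -85/9) -> -85/9
! registry.bind(k: pucracu, v: ^) -> -108
! registry.bind(k: vofla, v: ^) -> po

Answer: {cri=-556, grabri=1198/91, pucracu=-108, snebra=703, vofla=po}


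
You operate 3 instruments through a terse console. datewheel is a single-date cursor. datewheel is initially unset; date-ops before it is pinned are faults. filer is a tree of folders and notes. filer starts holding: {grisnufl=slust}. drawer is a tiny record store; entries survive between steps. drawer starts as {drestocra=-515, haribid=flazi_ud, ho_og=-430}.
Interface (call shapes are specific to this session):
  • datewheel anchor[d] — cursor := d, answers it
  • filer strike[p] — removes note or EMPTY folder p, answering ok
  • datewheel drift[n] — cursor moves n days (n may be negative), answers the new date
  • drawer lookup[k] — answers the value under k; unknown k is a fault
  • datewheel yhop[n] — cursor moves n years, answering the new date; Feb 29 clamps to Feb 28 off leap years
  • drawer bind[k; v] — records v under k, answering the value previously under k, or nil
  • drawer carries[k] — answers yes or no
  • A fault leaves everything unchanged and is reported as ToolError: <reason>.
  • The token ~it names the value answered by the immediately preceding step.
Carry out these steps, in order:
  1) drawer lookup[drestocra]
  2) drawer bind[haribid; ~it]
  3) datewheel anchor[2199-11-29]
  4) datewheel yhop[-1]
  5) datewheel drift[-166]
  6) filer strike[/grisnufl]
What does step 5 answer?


Answer: 2198-06-16

Derivation:
// 1. drawer lookup(k='drestocra') => -515
// 2. drawer bind(k='haribid', v='~it') => flazi_ud
// 3. datewheel anchor(d='2199-11-29') => 2199-11-29
// 4. datewheel yhop(n='-1') => 2198-11-29
// 5. datewheel drift(n='-166') => 2198-06-16
// 6. filer strike(p='/grisnufl') => ok
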